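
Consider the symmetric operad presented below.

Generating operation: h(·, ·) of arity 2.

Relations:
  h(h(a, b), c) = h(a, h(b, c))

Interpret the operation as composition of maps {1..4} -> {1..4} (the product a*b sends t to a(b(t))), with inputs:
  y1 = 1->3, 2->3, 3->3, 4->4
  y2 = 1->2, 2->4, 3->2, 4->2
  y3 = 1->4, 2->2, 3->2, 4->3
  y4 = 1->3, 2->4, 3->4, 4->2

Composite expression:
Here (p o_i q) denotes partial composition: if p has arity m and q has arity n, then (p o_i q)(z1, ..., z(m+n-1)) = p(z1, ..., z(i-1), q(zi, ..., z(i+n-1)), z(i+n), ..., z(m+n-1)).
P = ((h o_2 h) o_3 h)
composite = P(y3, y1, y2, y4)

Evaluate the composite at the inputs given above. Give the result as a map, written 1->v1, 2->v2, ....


h(y2, y4) = 1->2, 2->2, 3->2, 4->4
h(y1, h(y2, y4)) = 1->3, 2->3, 3->3, 4->4
h(y3, h(y1, h(y2, y4))) = 1->2, 2->2, 3->2, 4->3

1->2, 2->2, 3->2, 4->3


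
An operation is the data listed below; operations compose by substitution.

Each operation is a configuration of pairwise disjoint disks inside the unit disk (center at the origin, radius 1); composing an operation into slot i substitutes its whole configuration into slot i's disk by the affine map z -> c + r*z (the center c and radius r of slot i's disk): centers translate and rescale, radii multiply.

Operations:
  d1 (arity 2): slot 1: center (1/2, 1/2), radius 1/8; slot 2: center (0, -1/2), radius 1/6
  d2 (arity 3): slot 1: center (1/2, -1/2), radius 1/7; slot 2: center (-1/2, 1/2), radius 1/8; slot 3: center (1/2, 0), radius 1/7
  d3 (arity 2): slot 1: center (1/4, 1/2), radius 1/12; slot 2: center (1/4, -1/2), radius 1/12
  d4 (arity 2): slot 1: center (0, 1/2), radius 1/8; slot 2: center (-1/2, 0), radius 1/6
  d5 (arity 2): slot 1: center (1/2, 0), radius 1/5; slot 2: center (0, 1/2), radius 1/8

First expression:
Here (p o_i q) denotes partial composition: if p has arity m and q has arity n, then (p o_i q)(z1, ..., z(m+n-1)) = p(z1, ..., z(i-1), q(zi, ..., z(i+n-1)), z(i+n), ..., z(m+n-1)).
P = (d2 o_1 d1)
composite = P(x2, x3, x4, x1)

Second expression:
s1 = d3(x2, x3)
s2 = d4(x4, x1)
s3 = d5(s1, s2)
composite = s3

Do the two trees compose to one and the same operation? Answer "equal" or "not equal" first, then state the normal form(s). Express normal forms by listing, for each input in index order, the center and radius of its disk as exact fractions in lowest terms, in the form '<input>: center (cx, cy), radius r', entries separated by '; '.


Reducing the first expression gives x1: center (1/2, 0), radius 1/7; x2: center (4/7, -3/7), radius 1/56; x3: center (1/2, -4/7), radius 1/42; x4: center (-1/2, 1/2), radius 1/8
Reducing the second expression gives x1: center (-1/16, 1/2), radius 1/48; x2: center (11/20, 1/10), radius 1/60; x3: center (11/20, -1/10), radius 1/60; x4: center (0, 9/16), radius 1/64
Distinct normal forms: not equal.

not equal — first x1: center (1/2, 0), radius 1/7; x2: center (4/7, -3/7), radius 1/56; x3: center (1/2, -4/7), radius 1/42; x4: center (-1/2, 1/2), radius 1/8, second x1: center (-1/16, 1/2), radius 1/48; x2: center (11/20, 1/10), radius 1/60; x3: center (11/20, -1/10), radius 1/60; x4: center (0, 9/16), radius 1/64


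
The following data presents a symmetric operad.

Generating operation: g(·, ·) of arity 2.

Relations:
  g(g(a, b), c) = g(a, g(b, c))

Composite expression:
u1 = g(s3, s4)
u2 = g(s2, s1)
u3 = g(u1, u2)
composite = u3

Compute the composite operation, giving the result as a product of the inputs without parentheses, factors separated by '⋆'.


Every regrouping of g is equal, so read the s-inputs in written order.
g(s3, s4) spells out as s3 ⋆ s4
g(s2, s1) spells out as s2 ⋆ s1
g(g(s3, s4), g(s2, s1)) spells out as s3 ⋆ s4 ⋆ s2 ⋆ s1

s3 ⋆ s4 ⋆ s2 ⋆ s1


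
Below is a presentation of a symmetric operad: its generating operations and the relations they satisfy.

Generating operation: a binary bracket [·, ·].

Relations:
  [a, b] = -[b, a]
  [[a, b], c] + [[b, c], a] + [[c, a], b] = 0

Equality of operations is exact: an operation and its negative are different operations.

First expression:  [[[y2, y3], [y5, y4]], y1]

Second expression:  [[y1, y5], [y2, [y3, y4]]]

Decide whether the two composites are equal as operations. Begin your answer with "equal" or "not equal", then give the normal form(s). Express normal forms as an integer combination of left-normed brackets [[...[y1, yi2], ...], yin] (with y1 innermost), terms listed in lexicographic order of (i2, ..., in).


The first composite normalizes to [[[[y1, y2], y3], y4], y5] - [[[[y1, y2], y3], y5], y4] - [[[[y1, y3], y2], y4], y5] + [[[[y1, y3], y2], y5], y4] - [[[[y1, y4], y5], y2], y3] + [[[[y1, y4], y5], y3], y2] + [[[[y1, y5], y4], y2], y3] - [[[[y1, y5], y4], y3], y2]
The second composite normalizes to [[[[y1, y5], y2], y3], y4] - [[[[y1, y5], y2], y4], y3] - [[[[y1, y5], y3], y4], y2] + [[[[y1, y5], y4], y3], y2]
Different reductions; not equal.

not equal; the first gives [[[[y1, y2], y3], y4], y5] - [[[[y1, y2], y3], y5], y4] - [[[[y1, y3], y2], y4], y5] + [[[[y1, y3], y2], y5], y4] - [[[[y1, y4], y5], y2], y3] + [[[[y1, y4], y5], y3], y2] + [[[[y1, y5], y4], y2], y3] - [[[[y1, y5], y4], y3], y2] and the second [[[[y1, y5], y2], y3], y4] - [[[[y1, y5], y2], y4], y3] - [[[[y1, y5], y3], y4], y2] + [[[[y1, y5], y4], y3], y2]


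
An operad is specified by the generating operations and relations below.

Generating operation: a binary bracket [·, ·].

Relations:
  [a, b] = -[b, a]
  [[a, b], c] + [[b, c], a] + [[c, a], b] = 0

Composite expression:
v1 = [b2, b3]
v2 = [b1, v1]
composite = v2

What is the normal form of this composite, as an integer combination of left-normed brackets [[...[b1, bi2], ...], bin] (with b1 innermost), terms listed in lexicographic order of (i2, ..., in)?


Antisymmetry and Jacobi reduce to b1-anchored left-normed brackets.
Composite bracket: [b1, [b2, b3]]
Full expansion: 4 signed words from ab - ba (2^2 = 4).
Coefficients come from the b1-initial words:
  b1b2b3 (sign +1) contributes +[[b1, b2], b3]
  b1b3b2 (sign -1) contributes -[[b1, b3], b2]

[[b1, b2], b3] - [[b1, b3], b2]


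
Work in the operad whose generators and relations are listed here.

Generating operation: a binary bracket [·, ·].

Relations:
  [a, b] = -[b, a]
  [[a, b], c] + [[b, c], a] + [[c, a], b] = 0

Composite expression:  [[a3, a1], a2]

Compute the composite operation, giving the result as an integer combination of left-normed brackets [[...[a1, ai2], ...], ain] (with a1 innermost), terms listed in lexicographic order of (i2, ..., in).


Expand each bracket as ab - ba; the a1-initial words give the coefficients.
Composite bracket: [[a3, a1], a2]
Each bracket splits as ab - ba, giving 4 signed words (2^2 = 4).
Coefficients come from the a1-initial words:
  the word a1a3a2 carries sign -1 and contributes -[[a1, a3], a2]

-[[a1, a3], a2]


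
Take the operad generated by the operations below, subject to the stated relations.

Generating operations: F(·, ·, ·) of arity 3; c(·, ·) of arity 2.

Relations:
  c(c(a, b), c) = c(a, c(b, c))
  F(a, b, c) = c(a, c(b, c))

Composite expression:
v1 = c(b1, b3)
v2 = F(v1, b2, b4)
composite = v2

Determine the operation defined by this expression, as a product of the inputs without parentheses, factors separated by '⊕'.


b1 ⊕ b3 ⊕ b2 ⊕ b4

The F-tree's shape is irrelevant; the b-reading-order decides.
c(b1, b3) flattens to b1 ⊕ b3
F(c(b1, b3), b2, b4) flattens to b1 ⊕ b3 ⊕ b2 ⊕ b4


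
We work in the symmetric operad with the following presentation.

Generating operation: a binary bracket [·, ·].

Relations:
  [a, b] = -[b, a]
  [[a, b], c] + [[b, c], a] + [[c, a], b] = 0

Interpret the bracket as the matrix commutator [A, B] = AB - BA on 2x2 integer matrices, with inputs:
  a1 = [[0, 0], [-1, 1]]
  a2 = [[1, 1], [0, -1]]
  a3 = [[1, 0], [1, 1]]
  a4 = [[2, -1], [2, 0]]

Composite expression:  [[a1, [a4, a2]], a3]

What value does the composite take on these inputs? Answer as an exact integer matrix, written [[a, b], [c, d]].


[a4, a2] = [[-2, 4], [4, 2]]
[a1, [a4, a2]] = [[4, -4], [8, -4]]
[[a1, [a4, a2]], a3] = [[-4, 0], [-8, 4]]

[[-4, 0], [-8, 4]]


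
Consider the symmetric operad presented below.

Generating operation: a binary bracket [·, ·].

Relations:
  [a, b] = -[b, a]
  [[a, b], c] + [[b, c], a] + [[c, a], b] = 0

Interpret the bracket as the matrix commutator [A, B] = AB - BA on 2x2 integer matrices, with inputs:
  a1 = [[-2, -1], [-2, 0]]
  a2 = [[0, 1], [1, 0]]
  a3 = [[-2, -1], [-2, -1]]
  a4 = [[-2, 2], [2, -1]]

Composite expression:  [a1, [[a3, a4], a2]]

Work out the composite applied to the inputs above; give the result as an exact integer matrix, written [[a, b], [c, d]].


[a3, a4] = [[2, -3], [4, -2]]
[[a3, a4], a2] = [[-7, 4], [-4, 7]]
[a1, [[a3, a4], a2]] = [[12, -22], [20, -12]]

[[12, -22], [20, -12]]


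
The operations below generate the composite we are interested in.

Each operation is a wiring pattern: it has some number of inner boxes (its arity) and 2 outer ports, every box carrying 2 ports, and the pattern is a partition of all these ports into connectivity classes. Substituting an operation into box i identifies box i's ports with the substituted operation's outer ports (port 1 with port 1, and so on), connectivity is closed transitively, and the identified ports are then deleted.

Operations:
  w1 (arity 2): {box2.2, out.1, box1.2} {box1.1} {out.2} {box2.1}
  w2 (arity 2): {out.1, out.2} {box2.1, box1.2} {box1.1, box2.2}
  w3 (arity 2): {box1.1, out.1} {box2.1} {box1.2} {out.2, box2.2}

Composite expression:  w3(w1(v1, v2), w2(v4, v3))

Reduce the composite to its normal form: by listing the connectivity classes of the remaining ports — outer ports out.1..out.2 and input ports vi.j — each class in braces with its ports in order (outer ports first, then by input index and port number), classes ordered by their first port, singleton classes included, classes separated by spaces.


{out.1, v1.2, v2.2} {out.2} {v1.1} {v2.1} {v3.1, v4.2} {v3.2, v4.1}


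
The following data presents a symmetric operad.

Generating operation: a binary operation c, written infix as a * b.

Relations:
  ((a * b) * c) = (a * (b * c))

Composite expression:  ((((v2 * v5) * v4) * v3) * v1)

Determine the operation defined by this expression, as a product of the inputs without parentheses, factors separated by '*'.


Every regrouping of c is equal, so read the v-inputs in written order.
(v2 * v5) collapses to v2 * v5
((v2 * v5) * v4) collapses to v2 * v5 * v4
(((v2 * v5) * v4) * v3) collapses to v2 * v5 * v4 * v3
((((v2 * v5) * v4) * v3) * v1) collapses to v2 * v5 * v4 * v3 * v1

v2 * v5 * v4 * v3 * v1


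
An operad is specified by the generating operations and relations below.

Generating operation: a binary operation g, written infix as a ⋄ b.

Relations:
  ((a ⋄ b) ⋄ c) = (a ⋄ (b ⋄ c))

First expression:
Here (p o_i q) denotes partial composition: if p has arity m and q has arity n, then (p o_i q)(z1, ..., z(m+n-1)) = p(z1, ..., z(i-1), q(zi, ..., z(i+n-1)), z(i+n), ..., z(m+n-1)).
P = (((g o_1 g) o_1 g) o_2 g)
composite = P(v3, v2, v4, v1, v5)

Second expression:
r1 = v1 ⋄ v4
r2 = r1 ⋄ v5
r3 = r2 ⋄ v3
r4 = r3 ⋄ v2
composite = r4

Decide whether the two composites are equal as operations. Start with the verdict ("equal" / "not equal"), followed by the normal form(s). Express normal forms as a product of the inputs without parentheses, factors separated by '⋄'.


not equal — first v3 ⋄ v2 ⋄ v4 ⋄ v1 ⋄ v5, second v1 ⋄ v4 ⋄ v5 ⋄ v3 ⋄ v2

Normal form of the first expression: v3 ⋄ v2 ⋄ v4 ⋄ v1 ⋄ v5
Normal form of the second expression: v1 ⋄ v4 ⋄ v5 ⋄ v3 ⋄ v2
They disagree, so not equal.


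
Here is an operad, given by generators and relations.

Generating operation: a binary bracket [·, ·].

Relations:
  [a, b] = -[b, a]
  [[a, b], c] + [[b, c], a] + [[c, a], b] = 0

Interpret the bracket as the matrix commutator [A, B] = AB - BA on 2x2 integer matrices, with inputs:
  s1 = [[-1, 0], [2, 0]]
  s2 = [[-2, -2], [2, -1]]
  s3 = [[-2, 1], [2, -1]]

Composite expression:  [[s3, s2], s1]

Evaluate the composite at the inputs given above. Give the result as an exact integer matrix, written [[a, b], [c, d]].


[[6, 3], [-24, -6]]

[s3, s2] = [[6, 3], [0, -6]]
[[s3, s2], s1] = [[6, 3], [-24, -6]]


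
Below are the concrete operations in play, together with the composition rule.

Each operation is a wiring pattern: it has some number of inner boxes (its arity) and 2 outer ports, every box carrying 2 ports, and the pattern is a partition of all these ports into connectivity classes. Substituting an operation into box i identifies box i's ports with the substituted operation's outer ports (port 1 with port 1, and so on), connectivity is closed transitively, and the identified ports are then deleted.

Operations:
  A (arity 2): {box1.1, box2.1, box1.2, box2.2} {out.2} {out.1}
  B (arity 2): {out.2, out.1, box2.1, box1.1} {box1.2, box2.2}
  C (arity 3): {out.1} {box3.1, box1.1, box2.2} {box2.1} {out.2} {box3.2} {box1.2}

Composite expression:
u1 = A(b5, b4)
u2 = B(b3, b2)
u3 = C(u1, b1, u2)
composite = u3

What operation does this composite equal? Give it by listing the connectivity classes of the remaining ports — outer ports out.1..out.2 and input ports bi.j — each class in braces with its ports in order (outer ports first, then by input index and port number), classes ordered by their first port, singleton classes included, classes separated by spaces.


Treat the ports identified at C as solder joints: merge, then drop.
after A, the pattern on (b5, b4) reads {out.1} {out.2} {b4.1, b4.2, b5.1, b5.2} (out.j = its outer ports)
after B, the pattern on (b3, b2) reads {out.1, out.2, b2.1, b3.1} {b2.2, b3.2} (out.j = its outer ports)
after C, the pattern on (b5, b4, b1, b3, b2) reads {out.1} {out.2} {b1.1} {b1.2, b2.1, b3.1} {b2.2, b3.2} {b4.1, b4.2, b5.1, b5.2} (out.j = its outer ports)

{out.1} {out.2} {b1.1} {b1.2, b2.1, b3.1} {b2.2, b3.2} {b4.1, b4.2, b5.1, b5.2}


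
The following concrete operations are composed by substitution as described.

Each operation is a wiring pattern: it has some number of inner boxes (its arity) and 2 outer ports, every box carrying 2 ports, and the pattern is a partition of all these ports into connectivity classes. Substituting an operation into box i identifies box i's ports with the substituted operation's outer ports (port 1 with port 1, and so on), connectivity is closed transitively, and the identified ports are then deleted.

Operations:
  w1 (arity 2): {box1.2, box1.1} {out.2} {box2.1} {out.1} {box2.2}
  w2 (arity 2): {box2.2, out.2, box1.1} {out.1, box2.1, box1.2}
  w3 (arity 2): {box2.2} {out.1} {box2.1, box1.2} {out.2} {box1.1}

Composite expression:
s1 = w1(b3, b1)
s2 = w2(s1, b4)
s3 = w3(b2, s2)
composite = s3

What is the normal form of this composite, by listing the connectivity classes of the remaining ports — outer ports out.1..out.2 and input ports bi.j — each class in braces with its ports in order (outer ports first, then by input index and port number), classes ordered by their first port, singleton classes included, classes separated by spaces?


{out.1} {out.2} {b1.1} {b1.2} {b2.1} {b2.2, b4.1} {b3.1, b3.2} {b4.2}

Treat the ports identified at w3 as solder joints: merge, then drop.
through w1, on inputs (b3, b1): {out.1} {out.2} {b1.1} {b1.2} {b3.1, b3.2} (out.j = stage outer ports)
through w2, on inputs (b3, b1, b4): {out.1, b4.1} {out.2, b4.2} {b1.1} {b1.2} {b3.1, b3.2} (out.j = stage outer ports)
through w3, on inputs (b2, b3, b1, b4): {out.1} {out.2} {b1.1} {b1.2} {b2.1} {b2.2, b4.1} {b3.1, b3.2} {b4.2} (out.j = stage outer ports)


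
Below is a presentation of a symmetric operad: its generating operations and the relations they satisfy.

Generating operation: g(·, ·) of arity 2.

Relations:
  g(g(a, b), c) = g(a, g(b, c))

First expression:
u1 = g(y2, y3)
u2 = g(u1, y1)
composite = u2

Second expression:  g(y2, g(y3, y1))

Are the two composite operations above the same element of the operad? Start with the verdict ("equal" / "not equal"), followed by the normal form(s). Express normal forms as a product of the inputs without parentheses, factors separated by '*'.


equal — both sides give y2 * y3 * y1


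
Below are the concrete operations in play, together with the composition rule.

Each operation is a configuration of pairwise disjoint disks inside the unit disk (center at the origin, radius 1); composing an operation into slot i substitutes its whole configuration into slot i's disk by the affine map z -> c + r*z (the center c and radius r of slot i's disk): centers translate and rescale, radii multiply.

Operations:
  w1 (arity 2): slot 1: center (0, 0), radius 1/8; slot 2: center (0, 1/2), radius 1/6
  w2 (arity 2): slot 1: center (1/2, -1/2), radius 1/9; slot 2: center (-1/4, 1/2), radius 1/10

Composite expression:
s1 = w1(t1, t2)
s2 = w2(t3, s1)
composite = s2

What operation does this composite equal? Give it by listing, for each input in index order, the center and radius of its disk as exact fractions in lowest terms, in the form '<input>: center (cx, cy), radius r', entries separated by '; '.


t1: center (-1/4, 1/2), radius 1/80; t2: center (-1/4, 11/20), radius 1/60; t3: center (1/2, -1/2), radius 1/9

Only the slot chain above each t matters under w2; compose those maps.
t3 passes through 1 substitution, ending at center (1/2, -1/2), radius 1/9
t1 passes through 2 substitutions, ending at center (-1/4, 1/2), radius 1/80
t2 passes through 2 substitutions, ending at center (-1/4, 11/20), radius 1/60


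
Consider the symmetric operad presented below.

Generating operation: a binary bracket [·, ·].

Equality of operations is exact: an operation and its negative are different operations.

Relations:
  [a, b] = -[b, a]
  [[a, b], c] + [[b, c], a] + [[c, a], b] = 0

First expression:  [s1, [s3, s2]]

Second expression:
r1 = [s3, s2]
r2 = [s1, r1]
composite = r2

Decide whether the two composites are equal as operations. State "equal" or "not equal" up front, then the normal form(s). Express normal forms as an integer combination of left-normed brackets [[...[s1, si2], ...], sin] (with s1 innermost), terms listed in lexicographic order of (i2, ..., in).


Reducing the first expression gives -[[s1, s2], s3] + [[s1, s3], s2]
Reducing the second expression gives -[[s1, s2], s3] + [[s1, s3], s2]
The normal forms match — equal.

equal — both sides give -[[s1, s2], s3] + [[s1, s3], s2]


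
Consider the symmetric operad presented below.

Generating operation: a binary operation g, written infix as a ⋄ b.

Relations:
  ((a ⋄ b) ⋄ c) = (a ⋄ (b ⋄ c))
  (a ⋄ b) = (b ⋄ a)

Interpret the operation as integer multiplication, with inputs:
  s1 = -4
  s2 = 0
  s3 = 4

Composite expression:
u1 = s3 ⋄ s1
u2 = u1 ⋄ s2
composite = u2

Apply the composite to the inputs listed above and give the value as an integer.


0

(s3 ⋄ s1) = -16
((s3 ⋄ s1) ⋄ s2) = 0


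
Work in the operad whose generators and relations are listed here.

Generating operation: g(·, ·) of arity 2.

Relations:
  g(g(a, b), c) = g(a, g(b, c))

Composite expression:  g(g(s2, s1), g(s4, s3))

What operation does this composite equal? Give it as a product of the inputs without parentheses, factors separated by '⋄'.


s2 ⋄ s1 ⋄ s4 ⋄ s3


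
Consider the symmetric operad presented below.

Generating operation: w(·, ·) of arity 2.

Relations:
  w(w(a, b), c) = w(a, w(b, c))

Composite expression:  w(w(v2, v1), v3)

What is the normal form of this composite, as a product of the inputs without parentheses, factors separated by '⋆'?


Under associativity of w, the answer is the v's in reading order.
w(v2, v1) spells out as v2 ⋆ v1
w(w(v2, v1), v3) spells out as v2 ⋆ v1 ⋆ v3

v2 ⋆ v1 ⋆ v3


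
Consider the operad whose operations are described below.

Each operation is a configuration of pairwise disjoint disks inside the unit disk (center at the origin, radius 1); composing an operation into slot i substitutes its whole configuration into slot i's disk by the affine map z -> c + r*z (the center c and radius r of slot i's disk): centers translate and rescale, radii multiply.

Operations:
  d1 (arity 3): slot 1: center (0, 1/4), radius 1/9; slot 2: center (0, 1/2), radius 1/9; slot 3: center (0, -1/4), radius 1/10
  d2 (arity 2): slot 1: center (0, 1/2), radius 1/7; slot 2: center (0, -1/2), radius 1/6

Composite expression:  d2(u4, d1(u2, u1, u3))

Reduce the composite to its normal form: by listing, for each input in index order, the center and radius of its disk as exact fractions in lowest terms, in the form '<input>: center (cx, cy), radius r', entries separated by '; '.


u1: center (0, -5/12), radius 1/54; u2: center (0, -11/24), radius 1/54; u3: center (0, -13/24), radius 1/60; u4: center (0, 1/2), radius 1/7

Affine substitution under d2: radii multiply and u-centers shift.
tracing u4 down its 1-map path: center (0, 1/2), radius 1/7
tracing u2 down its 2-map path: center (0, -11/24), radius 1/54
tracing u1 down its 2-map path: center (0, -5/12), radius 1/54
tracing u3 down its 2-map path: center (0, -13/24), radius 1/60


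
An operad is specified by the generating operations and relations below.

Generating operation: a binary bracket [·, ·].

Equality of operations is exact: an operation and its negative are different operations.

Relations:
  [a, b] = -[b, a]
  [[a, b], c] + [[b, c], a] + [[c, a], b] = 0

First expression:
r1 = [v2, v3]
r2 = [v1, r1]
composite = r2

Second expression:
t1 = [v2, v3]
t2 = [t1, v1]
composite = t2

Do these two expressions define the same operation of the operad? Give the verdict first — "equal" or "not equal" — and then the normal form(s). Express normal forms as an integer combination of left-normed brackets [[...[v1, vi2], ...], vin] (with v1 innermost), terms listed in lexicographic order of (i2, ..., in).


not equal; the first gives [[v1, v2], v3] - [[v1, v3], v2] and the second -[[v1, v2], v3] + [[v1, v3], v2]

Normal form of the first expression: [[v1, v2], v3] - [[v1, v3], v2]
Normal form of the second expression: -[[v1, v2], v3] + [[v1, v3], v2]
The normal forms differ: not equal.


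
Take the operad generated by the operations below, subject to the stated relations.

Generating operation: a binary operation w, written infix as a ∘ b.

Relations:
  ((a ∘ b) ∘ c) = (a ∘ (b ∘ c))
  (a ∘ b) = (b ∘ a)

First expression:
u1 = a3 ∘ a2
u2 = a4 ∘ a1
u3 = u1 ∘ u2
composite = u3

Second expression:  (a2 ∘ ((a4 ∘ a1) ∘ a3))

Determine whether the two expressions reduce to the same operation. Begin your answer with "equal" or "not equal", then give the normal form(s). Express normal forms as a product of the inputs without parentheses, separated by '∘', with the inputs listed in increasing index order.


equal — both sides give a1 ∘ a2 ∘ a3 ∘ a4


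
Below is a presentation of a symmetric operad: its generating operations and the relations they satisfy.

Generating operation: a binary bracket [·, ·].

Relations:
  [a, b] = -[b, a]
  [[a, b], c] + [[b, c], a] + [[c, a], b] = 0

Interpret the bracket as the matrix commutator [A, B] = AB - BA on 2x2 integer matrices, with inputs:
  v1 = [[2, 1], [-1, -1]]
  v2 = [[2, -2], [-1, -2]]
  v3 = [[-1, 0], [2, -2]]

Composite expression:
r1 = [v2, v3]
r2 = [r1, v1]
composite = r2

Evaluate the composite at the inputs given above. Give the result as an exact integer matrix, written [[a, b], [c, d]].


[[7, -14], [-35, -7]]

[v2, v3] = [[-4, 2], [-9, 4]]
[[v2, v3], v1] = [[7, -14], [-35, -7]]


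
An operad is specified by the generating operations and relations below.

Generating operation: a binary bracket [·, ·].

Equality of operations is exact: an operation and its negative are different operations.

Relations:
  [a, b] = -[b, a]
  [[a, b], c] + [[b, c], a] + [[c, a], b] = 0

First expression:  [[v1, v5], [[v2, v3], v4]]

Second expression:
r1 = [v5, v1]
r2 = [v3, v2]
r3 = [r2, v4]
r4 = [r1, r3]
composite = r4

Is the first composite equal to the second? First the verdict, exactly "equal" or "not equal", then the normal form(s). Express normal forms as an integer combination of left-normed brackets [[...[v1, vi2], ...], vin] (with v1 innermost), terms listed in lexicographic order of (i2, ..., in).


equal; the common form is [[[[v1, v5], v2], v3], v4] - [[[[v1, v5], v3], v2], v4] - [[[[v1, v5], v4], v2], v3] + [[[[v1, v5], v4], v3], v2]

The first composite normalizes to [[[[v1, v5], v2], v3], v4] - [[[[v1, v5], v3], v2], v4] - [[[[v1, v5], v4], v2], v3] + [[[[v1, v5], v4], v3], v2]
The second composite normalizes to [[[[v1, v5], v2], v3], v4] - [[[[v1, v5], v3], v2], v4] - [[[[v1, v5], v4], v2], v3] + [[[[v1, v5], v4], v3], v2]
One common form — equal.


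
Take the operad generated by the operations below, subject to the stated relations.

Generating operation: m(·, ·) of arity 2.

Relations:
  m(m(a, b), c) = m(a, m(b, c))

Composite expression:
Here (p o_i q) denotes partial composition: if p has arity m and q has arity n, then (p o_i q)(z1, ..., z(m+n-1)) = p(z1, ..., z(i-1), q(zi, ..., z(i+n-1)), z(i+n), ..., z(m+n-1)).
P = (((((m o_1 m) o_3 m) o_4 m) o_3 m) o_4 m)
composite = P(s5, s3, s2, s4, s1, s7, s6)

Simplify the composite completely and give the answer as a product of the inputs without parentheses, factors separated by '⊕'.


s5 ⊕ s3 ⊕ s2 ⊕ s4 ⊕ s1 ⊕ s7 ⊕ s6

Every regrouping of m is equal, so read the s-inputs in written order.
m(s5, s3) flattens to s5 ⊕ s3
m(s4, s1) flattens to s4 ⊕ s1
m(s2, m(s4, s1)) flattens to s2 ⊕ s4 ⊕ s1
m(s7, s6) flattens to s7 ⊕ s6
m(m(s2, m(s4, s1)), m(s7, s6)) flattens to s2 ⊕ s4 ⊕ s1 ⊕ s7 ⊕ s6
m(m(s5, s3), m(m(s2, m(s4, s1)), m(s7, s6))) flattens to s5 ⊕ s3 ⊕ s2 ⊕ s4 ⊕ s1 ⊕ s7 ⊕ s6


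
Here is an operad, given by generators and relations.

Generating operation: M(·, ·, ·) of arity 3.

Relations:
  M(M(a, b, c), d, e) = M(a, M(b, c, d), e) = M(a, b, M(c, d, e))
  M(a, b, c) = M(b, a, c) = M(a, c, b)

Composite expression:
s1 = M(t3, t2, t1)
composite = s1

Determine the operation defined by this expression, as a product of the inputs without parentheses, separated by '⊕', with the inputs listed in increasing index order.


t1 ⊕ t2 ⊕ t3

Key point: M commutes, so take the t-inputs in any fixed order.
M(t3, t2, t1) linearizes to t3 ⊕ t2 ⊕ t1
rearranged into index order: t1 ⊕ t2 ⊕ t3


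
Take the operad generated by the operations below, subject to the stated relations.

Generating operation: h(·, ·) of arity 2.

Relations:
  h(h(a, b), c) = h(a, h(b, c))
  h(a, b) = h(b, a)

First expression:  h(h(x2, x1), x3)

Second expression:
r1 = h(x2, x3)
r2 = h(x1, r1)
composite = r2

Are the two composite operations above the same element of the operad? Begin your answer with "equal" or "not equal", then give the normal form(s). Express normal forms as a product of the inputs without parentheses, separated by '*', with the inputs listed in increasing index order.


equal; both compose to x1 * x2 * x3

The first expression reduces to x1 * x2 * x3
The second expression reduces to x1 * x2 * x3
One common form — equal.


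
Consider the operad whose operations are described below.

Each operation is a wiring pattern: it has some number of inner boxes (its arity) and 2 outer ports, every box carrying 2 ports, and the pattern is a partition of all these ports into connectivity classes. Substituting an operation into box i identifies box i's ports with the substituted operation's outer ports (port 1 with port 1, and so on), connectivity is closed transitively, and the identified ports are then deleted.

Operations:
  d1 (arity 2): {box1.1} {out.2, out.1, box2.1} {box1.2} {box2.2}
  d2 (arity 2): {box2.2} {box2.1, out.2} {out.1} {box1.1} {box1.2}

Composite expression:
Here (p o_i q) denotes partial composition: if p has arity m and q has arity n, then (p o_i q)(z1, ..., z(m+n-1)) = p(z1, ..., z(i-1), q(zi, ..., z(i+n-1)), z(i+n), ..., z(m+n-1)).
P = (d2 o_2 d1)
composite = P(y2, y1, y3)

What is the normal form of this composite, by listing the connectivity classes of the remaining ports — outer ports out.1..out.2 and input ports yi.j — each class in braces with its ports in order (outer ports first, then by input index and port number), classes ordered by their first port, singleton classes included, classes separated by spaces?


{out.1} {out.2, y3.1} {y1.1} {y1.2} {y2.1} {y2.2} {y3.2}

Connectivity passes through glued d2-boundaries; trace each wire chain.
composing d1 on (y1, y3), with out.j its own outer ports: {out.1, out.2, y3.1} {y1.1} {y1.2} {y3.2}
composing d2 on (y2, y1, y3), with out.j its own outer ports: {out.1} {out.2, y3.1} {y1.1} {y1.2} {y2.1} {y2.2} {y3.2}


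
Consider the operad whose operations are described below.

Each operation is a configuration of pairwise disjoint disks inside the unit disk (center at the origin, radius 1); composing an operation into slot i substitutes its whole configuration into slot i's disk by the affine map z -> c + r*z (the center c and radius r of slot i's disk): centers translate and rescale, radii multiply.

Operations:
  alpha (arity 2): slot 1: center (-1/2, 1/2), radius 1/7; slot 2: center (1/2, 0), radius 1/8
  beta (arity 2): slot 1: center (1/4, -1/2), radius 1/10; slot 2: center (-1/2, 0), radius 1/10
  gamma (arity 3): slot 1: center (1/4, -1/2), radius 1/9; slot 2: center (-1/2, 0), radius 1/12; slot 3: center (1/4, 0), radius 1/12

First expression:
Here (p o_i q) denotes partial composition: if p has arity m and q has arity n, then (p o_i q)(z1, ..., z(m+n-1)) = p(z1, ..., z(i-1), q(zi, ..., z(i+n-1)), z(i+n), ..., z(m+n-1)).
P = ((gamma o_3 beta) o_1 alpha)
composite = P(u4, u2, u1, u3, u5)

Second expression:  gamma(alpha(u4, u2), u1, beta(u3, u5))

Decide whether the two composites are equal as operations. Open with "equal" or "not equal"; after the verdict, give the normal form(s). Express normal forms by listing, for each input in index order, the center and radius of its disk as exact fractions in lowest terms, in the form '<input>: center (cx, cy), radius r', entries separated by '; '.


equal: each reduces to u1: center (-1/2, 0), radius 1/12; u2: center (11/36, -1/2), radius 1/72; u3: center (13/48, -1/24), radius 1/120; u4: center (7/36, -4/9), radius 1/63; u5: center (5/24, 0), radius 1/120

In normal form, the first expression is u1: center (-1/2, 0), radius 1/12; u2: center (11/36, -1/2), radius 1/72; u3: center (13/48, -1/24), radius 1/120; u4: center (7/36, -4/9), radius 1/63; u5: center (5/24, 0), radius 1/120
In normal form, the second expression is u1: center (-1/2, 0), radius 1/12; u2: center (11/36, -1/2), radius 1/72; u3: center (13/48, -1/24), radius 1/120; u4: center (7/36, -4/9), radius 1/63; u5: center (5/24, 0), radius 1/120
One common form — equal.


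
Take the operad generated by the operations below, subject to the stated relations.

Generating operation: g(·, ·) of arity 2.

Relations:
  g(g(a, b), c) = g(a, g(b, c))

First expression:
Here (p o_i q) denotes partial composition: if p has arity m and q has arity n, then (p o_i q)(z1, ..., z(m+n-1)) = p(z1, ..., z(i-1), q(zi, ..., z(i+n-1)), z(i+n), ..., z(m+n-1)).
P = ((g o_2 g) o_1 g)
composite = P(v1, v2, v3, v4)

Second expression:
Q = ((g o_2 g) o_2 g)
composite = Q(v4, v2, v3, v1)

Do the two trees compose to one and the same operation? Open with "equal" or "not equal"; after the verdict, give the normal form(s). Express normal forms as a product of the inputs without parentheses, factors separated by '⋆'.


not equal: they reduce to v1 ⋆ v2 ⋆ v3 ⋆ v4 and v4 ⋆ v2 ⋆ v3 ⋆ v1


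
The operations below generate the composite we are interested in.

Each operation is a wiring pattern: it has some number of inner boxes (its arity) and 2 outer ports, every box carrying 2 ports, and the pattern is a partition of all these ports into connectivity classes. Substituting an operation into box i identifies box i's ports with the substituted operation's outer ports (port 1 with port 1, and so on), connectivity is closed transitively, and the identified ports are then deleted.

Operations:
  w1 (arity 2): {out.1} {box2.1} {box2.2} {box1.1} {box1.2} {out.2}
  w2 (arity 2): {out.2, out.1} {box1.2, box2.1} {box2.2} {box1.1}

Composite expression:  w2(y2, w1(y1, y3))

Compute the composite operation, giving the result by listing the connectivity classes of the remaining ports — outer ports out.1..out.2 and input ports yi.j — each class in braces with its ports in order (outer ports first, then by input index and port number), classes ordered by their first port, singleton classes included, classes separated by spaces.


{out.1, out.2} {y1.1} {y1.2} {y2.1} {y2.2} {y3.1} {y3.2}

After gluing at w2, chains via deleted ports link the y-ports.
w1 over (y1, y3) gives {out.1} {out.2} {y1.1} {y1.2} {y3.1} {y3.2}, out.j being that stage's outer ports
w2 over (y2, y1, y3) gives {out.1, out.2} {y1.1} {y1.2} {y2.1} {y2.2} {y3.1} {y3.2}, out.j being that stage's outer ports


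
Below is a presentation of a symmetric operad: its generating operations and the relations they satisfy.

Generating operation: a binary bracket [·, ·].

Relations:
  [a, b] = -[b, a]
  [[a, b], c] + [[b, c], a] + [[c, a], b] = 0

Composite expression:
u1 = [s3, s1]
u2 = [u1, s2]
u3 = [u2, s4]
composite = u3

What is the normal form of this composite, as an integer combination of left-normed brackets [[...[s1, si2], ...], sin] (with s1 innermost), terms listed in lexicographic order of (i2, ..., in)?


-[[[s1, s3], s2], s4]


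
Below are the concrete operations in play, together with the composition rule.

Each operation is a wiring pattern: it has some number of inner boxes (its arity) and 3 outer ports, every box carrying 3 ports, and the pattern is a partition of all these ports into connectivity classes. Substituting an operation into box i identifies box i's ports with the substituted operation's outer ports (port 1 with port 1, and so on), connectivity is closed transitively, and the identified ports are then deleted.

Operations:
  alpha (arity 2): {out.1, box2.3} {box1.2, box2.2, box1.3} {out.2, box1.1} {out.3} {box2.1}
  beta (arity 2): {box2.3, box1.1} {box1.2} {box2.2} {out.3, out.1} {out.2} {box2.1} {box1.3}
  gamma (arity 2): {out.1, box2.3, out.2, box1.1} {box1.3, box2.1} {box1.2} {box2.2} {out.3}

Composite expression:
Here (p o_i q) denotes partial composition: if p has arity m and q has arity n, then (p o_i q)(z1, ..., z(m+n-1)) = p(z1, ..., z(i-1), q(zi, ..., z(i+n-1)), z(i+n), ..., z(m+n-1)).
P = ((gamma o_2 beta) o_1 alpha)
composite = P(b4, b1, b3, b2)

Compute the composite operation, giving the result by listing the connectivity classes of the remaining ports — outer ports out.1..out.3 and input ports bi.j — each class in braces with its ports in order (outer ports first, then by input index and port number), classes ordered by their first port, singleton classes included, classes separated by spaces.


{out.1, out.2, b1.3} {out.3} {b1.1} {b1.2, b4.2, b4.3} {b2.1} {b2.2} {b2.3, b3.1} {b3.2} {b3.3} {b4.1}

Substituting into gamma glues patterns; closure does the rest.
stage alpha: inputs (b4, b1), connectivity {out.1, b1.3} {out.2, b4.1} {out.3} {b1.1} {b1.2, b4.2, b4.3}, out.j its boundary
stage beta: inputs (b3, b2), connectivity {out.1, out.3} {out.2} {b2.1} {b2.2} {b2.3, b3.1} {b3.2} {b3.3}, out.j its boundary
stage gamma: inputs (b4, b1, b3, b2), connectivity {out.1, out.2, b1.3} {out.3} {b1.1} {b1.2, b4.2, b4.3} {b2.1} {b2.2} {b2.3, b3.1} {b3.2} {b3.3} {b4.1}, out.j its boundary


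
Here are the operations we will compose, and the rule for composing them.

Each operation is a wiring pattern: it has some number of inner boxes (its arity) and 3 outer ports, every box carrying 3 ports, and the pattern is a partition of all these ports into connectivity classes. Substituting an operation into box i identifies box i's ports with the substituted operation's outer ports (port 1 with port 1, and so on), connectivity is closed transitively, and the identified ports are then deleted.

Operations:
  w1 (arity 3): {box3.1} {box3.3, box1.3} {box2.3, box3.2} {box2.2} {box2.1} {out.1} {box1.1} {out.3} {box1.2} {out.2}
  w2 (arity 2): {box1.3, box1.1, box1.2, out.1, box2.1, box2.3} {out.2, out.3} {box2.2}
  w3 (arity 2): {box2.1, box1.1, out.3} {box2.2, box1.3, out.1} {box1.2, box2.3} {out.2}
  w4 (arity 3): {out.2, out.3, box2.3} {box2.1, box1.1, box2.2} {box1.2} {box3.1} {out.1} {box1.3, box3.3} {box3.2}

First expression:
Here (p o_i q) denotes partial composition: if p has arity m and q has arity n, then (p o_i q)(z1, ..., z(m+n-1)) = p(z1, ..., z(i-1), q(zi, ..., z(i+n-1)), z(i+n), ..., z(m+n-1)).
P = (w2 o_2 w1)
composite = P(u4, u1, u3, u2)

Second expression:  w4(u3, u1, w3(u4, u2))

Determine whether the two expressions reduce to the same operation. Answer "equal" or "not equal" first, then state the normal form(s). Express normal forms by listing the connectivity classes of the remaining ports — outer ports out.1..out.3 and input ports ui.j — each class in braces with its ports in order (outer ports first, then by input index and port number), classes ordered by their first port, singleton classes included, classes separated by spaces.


Reducing the first expression gives {out.1, u4.1, u4.2, u4.3} {out.2, out.3} {u1.1} {u1.2} {u1.3, u2.3} {u2.1} {u2.2, u3.3} {u3.1} {u3.2}
Reducing the second expression gives {out.1} {out.2, out.3, u1.3} {u1.1, u1.2, u3.1} {u2.1, u3.3, u4.1} {u2.2, u4.3} {u2.3, u4.2} {u3.2}
They disagree, so not equal.

not equal; the first gives {out.1, u4.1, u4.2, u4.3} {out.2, out.3} {u1.1} {u1.2} {u1.3, u2.3} {u2.1} {u2.2, u3.3} {u3.1} {u3.2} and the second {out.1} {out.2, out.3, u1.3} {u1.1, u1.2, u3.1} {u2.1, u3.3, u4.1} {u2.2, u4.3} {u2.3, u4.2} {u3.2}


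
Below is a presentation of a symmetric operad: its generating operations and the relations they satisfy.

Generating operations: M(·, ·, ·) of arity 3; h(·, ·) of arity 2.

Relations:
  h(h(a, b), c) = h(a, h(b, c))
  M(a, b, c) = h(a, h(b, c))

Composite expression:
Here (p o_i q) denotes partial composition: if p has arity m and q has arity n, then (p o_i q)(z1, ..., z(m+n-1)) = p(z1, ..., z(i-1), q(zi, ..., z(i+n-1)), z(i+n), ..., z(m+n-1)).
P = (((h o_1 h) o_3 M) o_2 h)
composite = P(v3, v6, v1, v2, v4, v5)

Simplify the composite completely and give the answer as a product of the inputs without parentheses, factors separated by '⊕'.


v3 ⊕ v6 ⊕ v1 ⊕ v2 ⊕ v4 ⊕ v5

Every regrouping of h is equal, so read the v-inputs in written order.
h(v6, v1) reduces to v6 ⊕ v1
h(v3, h(v6, v1)) reduces to v3 ⊕ v6 ⊕ v1
M(v2, v4, v5) reduces to v2 ⊕ v4 ⊕ v5
h(h(v3, h(v6, v1)), M(v2, v4, v5)) reduces to v3 ⊕ v6 ⊕ v1 ⊕ v2 ⊕ v4 ⊕ v5


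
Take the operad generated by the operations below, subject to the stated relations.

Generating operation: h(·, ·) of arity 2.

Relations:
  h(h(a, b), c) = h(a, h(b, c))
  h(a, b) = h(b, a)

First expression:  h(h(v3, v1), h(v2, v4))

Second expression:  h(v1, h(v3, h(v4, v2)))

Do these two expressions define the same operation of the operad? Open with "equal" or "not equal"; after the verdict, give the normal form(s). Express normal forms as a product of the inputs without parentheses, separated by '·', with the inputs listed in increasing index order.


equal: each reduces to v1 · v2 · v3 · v4

In normal form, the first expression is v1 · v2 · v3 · v4
In normal form, the second expression is v1 · v2 · v3 · v4
The normal forms match — equal.


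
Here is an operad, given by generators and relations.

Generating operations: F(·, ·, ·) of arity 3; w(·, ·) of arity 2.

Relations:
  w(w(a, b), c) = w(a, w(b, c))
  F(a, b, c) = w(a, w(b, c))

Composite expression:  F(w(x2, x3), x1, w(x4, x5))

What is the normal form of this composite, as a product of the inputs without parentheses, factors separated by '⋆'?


Under associativity of F, the answer is the x's in reading order.
w(x2, x3) flattens to x2 ⋆ x3
w(x4, x5) flattens to x4 ⋆ x5
F(w(x2, x3), x1, w(x4, x5)) flattens to x2 ⋆ x3 ⋆ x1 ⋆ x4 ⋆ x5

x2 ⋆ x3 ⋆ x1 ⋆ x4 ⋆ x5


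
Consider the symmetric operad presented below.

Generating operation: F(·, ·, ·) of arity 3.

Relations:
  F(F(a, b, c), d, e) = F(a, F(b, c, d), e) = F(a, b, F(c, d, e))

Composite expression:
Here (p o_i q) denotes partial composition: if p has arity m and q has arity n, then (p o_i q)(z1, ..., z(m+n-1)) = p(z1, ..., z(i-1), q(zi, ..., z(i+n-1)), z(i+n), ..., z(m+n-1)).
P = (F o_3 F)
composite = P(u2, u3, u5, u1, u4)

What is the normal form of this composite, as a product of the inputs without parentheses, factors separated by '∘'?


u2 ∘ u3 ∘ u5 ∘ u1 ∘ u4

Every regrouping of F is equal, so read the u-inputs in written order.
F(u5, u1, u4) collapses to u5 ∘ u1 ∘ u4
F(u2, u3, F(u5, u1, u4)) collapses to u2 ∘ u3 ∘ u5 ∘ u1 ∘ u4
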